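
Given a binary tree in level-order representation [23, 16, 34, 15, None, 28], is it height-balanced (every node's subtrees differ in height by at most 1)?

Tree (level-order array): [23, 16, 34, 15, None, 28]
Definition: a tree is height-balanced if, at every node, |h(left) - h(right)| <= 1 (empty subtree has height -1).
Bottom-up per-node check:
  node 15: h_left=-1, h_right=-1, diff=0 [OK], height=0
  node 16: h_left=0, h_right=-1, diff=1 [OK], height=1
  node 28: h_left=-1, h_right=-1, diff=0 [OK], height=0
  node 34: h_left=0, h_right=-1, diff=1 [OK], height=1
  node 23: h_left=1, h_right=1, diff=0 [OK], height=2
All nodes satisfy the balance condition.
Result: Balanced


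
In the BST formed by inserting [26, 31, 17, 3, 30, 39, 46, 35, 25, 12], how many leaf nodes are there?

Tree built from: [26, 31, 17, 3, 30, 39, 46, 35, 25, 12]
Tree (level-order array): [26, 17, 31, 3, 25, 30, 39, None, 12, None, None, None, None, 35, 46]
Rule: A leaf has 0 children.
Per-node child counts:
  node 26: 2 child(ren)
  node 17: 2 child(ren)
  node 3: 1 child(ren)
  node 12: 0 child(ren)
  node 25: 0 child(ren)
  node 31: 2 child(ren)
  node 30: 0 child(ren)
  node 39: 2 child(ren)
  node 35: 0 child(ren)
  node 46: 0 child(ren)
Matching nodes: [12, 25, 30, 35, 46]
Count of leaf nodes: 5


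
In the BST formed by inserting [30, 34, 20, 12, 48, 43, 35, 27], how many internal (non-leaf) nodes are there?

Tree built from: [30, 34, 20, 12, 48, 43, 35, 27]
Tree (level-order array): [30, 20, 34, 12, 27, None, 48, None, None, None, None, 43, None, 35]
Rule: An internal node has at least one child.
Per-node child counts:
  node 30: 2 child(ren)
  node 20: 2 child(ren)
  node 12: 0 child(ren)
  node 27: 0 child(ren)
  node 34: 1 child(ren)
  node 48: 1 child(ren)
  node 43: 1 child(ren)
  node 35: 0 child(ren)
Matching nodes: [30, 20, 34, 48, 43]
Count of internal (non-leaf) nodes: 5


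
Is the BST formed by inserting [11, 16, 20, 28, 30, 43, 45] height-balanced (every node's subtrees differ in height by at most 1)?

Tree (level-order array): [11, None, 16, None, 20, None, 28, None, 30, None, 43, None, 45]
Definition: a tree is height-balanced if, at every node, |h(left) - h(right)| <= 1 (empty subtree has height -1).
Bottom-up per-node check:
  node 45: h_left=-1, h_right=-1, diff=0 [OK], height=0
  node 43: h_left=-1, h_right=0, diff=1 [OK], height=1
  node 30: h_left=-1, h_right=1, diff=2 [FAIL (|-1-1|=2 > 1)], height=2
  node 28: h_left=-1, h_right=2, diff=3 [FAIL (|-1-2|=3 > 1)], height=3
  node 20: h_left=-1, h_right=3, diff=4 [FAIL (|-1-3|=4 > 1)], height=4
  node 16: h_left=-1, h_right=4, diff=5 [FAIL (|-1-4|=5 > 1)], height=5
  node 11: h_left=-1, h_right=5, diff=6 [FAIL (|-1-5|=6 > 1)], height=6
Node 30 violates the condition: |-1 - 1| = 2 > 1.
Result: Not balanced


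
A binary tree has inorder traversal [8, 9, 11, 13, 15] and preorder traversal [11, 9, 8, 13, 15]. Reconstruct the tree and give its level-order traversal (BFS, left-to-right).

Inorder:  [8, 9, 11, 13, 15]
Preorder: [11, 9, 8, 13, 15]
Algorithm: preorder visits root first, so consume preorder in order;
for each root, split the current inorder slice at that value into
left-subtree inorder and right-subtree inorder, then recurse.
Recursive splits:
  root=11; inorder splits into left=[8, 9], right=[13, 15]
  root=9; inorder splits into left=[8], right=[]
  root=8; inorder splits into left=[], right=[]
  root=13; inorder splits into left=[], right=[15]
  root=15; inorder splits into left=[], right=[]
Reconstructed level-order: [11, 9, 13, 8, 15]


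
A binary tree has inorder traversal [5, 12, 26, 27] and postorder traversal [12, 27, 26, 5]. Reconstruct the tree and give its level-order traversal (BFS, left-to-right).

Inorder:   [5, 12, 26, 27]
Postorder: [12, 27, 26, 5]
Algorithm: postorder visits root last, so walk postorder right-to-left;
each value is the root of the current inorder slice — split it at that
value, recurse on the right subtree first, then the left.
Recursive splits:
  root=5; inorder splits into left=[], right=[12, 26, 27]
  root=26; inorder splits into left=[12], right=[27]
  root=27; inorder splits into left=[], right=[]
  root=12; inorder splits into left=[], right=[]
Reconstructed level-order: [5, 26, 12, 27]


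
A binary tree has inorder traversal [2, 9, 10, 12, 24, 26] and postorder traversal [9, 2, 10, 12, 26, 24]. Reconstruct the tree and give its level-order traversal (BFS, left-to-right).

Inorder:   [2, 9, 10, 12, 24, 26]
Postorder: [9, 2, 10, 12, 26, 24]
Algorithm: postorder visits root last, so walk postorder right-to-left;
each value is the root of the current inorder slice — split it at that
value, recurse on the right subtree first, then the left.
Recursive splits:
  root=24; inorder splits into left=[2, 9, 10, 12], right=[26]
  root=26; inorder splits into left=[], right=[]
  root=12; inorder splits into left=[2, 9, 10], right=[]
  root=10; inorder splits into left=[2, 9], right=[]
  root=2; inorder splits into left=[], right=[9]
  root=9; inorder splits into left=[], right=[]
Reconstructed level-order: [24, 12, 26, 10, 2, 9]


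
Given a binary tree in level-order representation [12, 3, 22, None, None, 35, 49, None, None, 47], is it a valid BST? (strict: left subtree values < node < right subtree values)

Level-order array: [12, 3, 22, None, None, 35, 49, None, None, 47]
Validate using subtree bounds (lo, hi): at each node, require lo < value < hi,
then recurse left with hi=value and right with lo=value.
Preorder trace (stopping at first violation):
  at node 12 with bounds (-inf, +inf): OK
  at node 3 with bounds (-inf, 12): OK
  at node 22 with bounds (12, +inf): OK
  at node 35 with bounds (12, 22): VIOLATION
Node 35 violates its bound: not (12 < 35 < 22).
Result: Not a valid BST


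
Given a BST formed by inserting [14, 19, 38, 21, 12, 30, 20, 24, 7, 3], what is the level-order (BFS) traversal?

Tree insertion order: [14, 19, 38, 21, 12, 30, 20, 24, 7, 3]
Tree (level-order array): [14, 12, 19, 7, None, None, 38, 3, None, 21, None, None, None, 20, 30, None, None, 24]
BFS from the root, enqueuing left then right child of each popped node:
  queue [14] -> pop 14, enqueue [12, 19], visited so far: [14]
  queue [12, 19] -> pop 12, enqueue [7], visited so far: [14, 12]
  queue [19, 7] -> pop 19, enqueue [38], visited so far: [14, 12, 19]
  queue [7, 38] -> pop 7, enqueue [3], visited so far: [14, 12, 19, 7]
  queue [38, 3] -> pop 38, enqueue [21], visited so far: [14, 12, 19, 7, 38]
  queue [3, 21] -> pop 3, enqueue [none], visited so far: [14, 12, 19, 7, 38, 3]
  queue [21] -> pop 21, enqueue [20, 30], visited so far: [14, 12, 19, 7, 38, 3, 21]
  queue [20, 30] -> pop 20, enqueue [none], visited so far: [14, 12, 19, 7, 38, 3, 21, 20]
  queue [30] -> pop 30, enqueue [24], visited so far: [14, 12, 19, 7, 38, 3, 21, 20, 30]
  queue [24] -> pop 24, enqueue [none], visited so far: [14, 12, 19, 7, 38, 3, 21, 20, 30, 24]
Result: [14, 12, 19, 7, 38, 3, 21, 20, 30, 24]


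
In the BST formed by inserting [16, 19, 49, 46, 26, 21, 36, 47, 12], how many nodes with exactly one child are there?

Tree built from: [16, 19, 49, 46, 26, 21, 36, 47, 12]
Tree (level-order array): [16, 12, 19, None, None, None, 49, 46, None, 26, 47, 21, 36]
Rule: These are nodes with exactly 1 non-null child.
Per-node child counts:
  node 16: 2 child(ren)
  node 12: 0 child(ren)
  node 19: 1 child(ren)
  node 49: 1 child(ren)
  node 46: 2 child(ren)
  node 26: 2 child(ren)
  node 21: 0 child(ren)
  node 36: 0 child(ren)
  node 47: 0 child(ren)
Matching nodes: [19, 49]
Count of nodes with exactly one child: 2


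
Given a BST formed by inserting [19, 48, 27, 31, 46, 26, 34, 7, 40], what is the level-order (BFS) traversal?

Tree insertion order: [19, 48, 27, 31, 46, 26, 34, 7, 40]
Tree (level-order array): [19, 7, 48, None, None, 27, None, 26, 31, None, None, None, 46, 34, None, None, 40]
BFS from the root, enqueuing left then right child of each popped node:
  queue [19] -> pop 19, enqueue [7, 48], visited so far: [19]
  queue [7, 48] -> pop 7, enqueue [none], visited so far: [19, 7]
  queue [48] -> pop 48, enqueue [27], visited so far: [19, 7, 48]
  queue [27] -> pop 27, enqueue [26, 31], visited so far: [19, 7, 48, 27]
  queue [26, 31] -> pop 26, enqueue [none], visited so far: [19, 7, 48, 27, 26]
  queue [31] -> pop 31, enqueue [46], visited so far: [19, 7, 48, 27, 26, 31]
  queue [46] -> pop 46, enqueue [34], visited so far: [19, 7, 48, 27, 26, 31, 46]
  queue [34] -> pop 34, enqueue [40], visited so far: [19, 7, 48, 27, 26, 31, 46, 34]
  queue [40] -> pop 40, enqueue [none], visited so far: [19, 7, 48, 27, 26, 31, 46, 34, 40]
Result: [19, 7, 48, 27, 26, 31, 46, 34, 40]


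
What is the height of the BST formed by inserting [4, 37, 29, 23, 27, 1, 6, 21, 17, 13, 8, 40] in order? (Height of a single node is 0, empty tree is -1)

Insertion order: [4, 37, 29, 23, 27, 1, 6, 21, 17, 13, 8, 40]
Tree (level-order array): [4, 1, 37, None, None, 29, 40, 23, None, None, None, 6, 27, None, 21, None, None, 17, None, 13, None, 8]
Compute height bottom-up (empty subtree = -1):
  height(1) = 1 + max(-1, -1) = 0
  height(8) = 1 + max(-1, -1) = 0
  height(13) = 1 + max(0, -1) = 1
  height(17) = 1 + max(1, -1) = 2
  height(21) = 1 + max(2, -1) = 3
  height(6) = 1 + max(-1, 3) = 4
  height(27) = 1 + max(-1, -1) = 0
  height(23) = 1 + max(4, 0) = 5
  height(29) = 1 + max(5, -1) = 6
  height(40) = 1 + max(-1, -1) = 0
  height(37) = 1 + max(6, 0) = 7
  height(4) = 1 + max(0, 7) = 8
Height = 8


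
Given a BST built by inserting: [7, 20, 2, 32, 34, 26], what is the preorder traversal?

Tree insertion order: [7, 20, 2, 32, 34, 26]
Tree (level-order array): [7, 2, 20, None, None, None, 32, 26, 34]
Preorder traversal: [7, 2, 20, 32, 26, 34]


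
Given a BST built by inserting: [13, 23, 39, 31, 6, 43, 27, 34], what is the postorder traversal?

Tree insertion order: [13, 23, 39, 31, 6, 43, 27, 34]
Tree (level-order array): [13, 6, 23, None, None, None, 39, 31, 43, 27, 34]
Postorder traversal: [6, 27, 34, 31, 43, 39, 23, 13]


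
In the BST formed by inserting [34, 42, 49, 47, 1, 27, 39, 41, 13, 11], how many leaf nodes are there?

Tree built from: [34, 42, 49, 47, 1, 27, 39, 41, 13, 11]
Tree (level-order array): [34, 1, 42, None, 27, 39, 49, 13, None, None, 41, 47, None, 11]
Rule: A leaf has 0 children.
Per-node child counts:
  node 34: 2 child(ren)
  node 1: 1 child(ren)
  node 27: 1 child(ren)
  node 13: 1 child(ren)
  node 11: 0 child(ren)
  node 42: 2 child(ren)
  node 39: 1 child(ren)
  node 41: 0 child(ren)
  node 49: 1 child(ren)
  node 47: 0 child(ren)
Matching nodes: [11, 41, 47]
Count of leaf nodes: 3


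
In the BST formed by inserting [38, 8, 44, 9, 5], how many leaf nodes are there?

Tree built from: [38, 8, 44, 9, 5]
Tree (level-order array): [38, 8, 44, 5, 9]
Rule: A leaf has 0 children.
Per-node child counts:
  node 38: 2 child(ren)
  node 8: 2 child(ren)
  node 5: 0 child(ren)
  node 9: 0 child(ren)
  node 44: 0 child(ren)
Matching nodes: [5, 9, 44]
Count of leaf nodes: 3


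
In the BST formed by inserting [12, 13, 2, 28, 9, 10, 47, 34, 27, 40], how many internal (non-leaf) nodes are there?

Tree built from: [12, 13, 2, 28, 9, 10, 47, 34, 27, 40]
Tree (level-order array): [12, 2, 13, None, 9, None, 28, None, 10, 27, 47, None, None, None, None, 34, None, None, 40]
Rule: An internal node has at least one child.
Per-node child counts:
  node 12: 2 child(ren)
  node 2: 1 child(ren)
  node 9: 1 child(ren)
  node 10: 0 child(ren)
  node 13: 1 child(ren)
  node 28: 2 child(ren)
  node 27: 0 child(ren)
  node 47: 1 child(ren)
  node 34: 1 child(ren)
  node 40: 0 child(ren)
Matching nodes: [12, 2, 9, 13, 28, 47, 34]
Count of internal (non-leaf) nodes: 7


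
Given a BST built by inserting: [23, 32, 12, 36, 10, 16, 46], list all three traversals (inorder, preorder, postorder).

Tree insertion order: [23, 32, 12, 36, 10, 16, 46]
Tree (level-order array): [23, 12, 32, 10, 16, None, 36, None, None, None, None, None, 46]
Inorder (L, root, R): [10, 12, 16, 23, 32, 36, 46]
Preorder (root, L, R): [23, 12, 10, 16, 32, 36, 46]
Postorder (L, R, root): [10, 16, 12, 46, 36, 32, 23]


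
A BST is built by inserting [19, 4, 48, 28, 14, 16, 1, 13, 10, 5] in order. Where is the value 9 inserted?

Starting tree (level order): [19, 4, 48, 1, 14, 28, None, None, None, 13, 16, None, None, 10, None, None, None, 5]
Insertion path: 19 -> 4 -> 14 -> 13 -> 10 -> 5
Result: insert 9 as right child of 5
Final tree (level order): [19, 4, 48, 1, 14, 28, None, None, None, 13, 16, None, None, 10, None, None, None, 5, None, None, 9]


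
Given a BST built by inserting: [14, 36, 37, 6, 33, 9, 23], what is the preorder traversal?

Tree insertion order: [14, 36, 37, 6, 33, 9, 23]
Tree (level-order array): [14, 6, 36, None, 9, 33, 37, None, None, 23]
Preorder traversal: [14, 6, 9, 36, 33, 23, 37]


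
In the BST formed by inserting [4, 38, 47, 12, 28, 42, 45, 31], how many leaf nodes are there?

Tree built from: [4, 38, 47, 12, 28, 42, 45, 31]
Tree (level-order array): [4, None, 38, 12, 47, None, 28, 42, None, None, 31, None, 45]
Rule: A leaf has 0 children.
Per-node child counts:
  node 4: 1 child(ren)
  node 38: 2 child(ren)
  node 12: 1 child(ren)
  node 28: 1 child(ren)
  node 31: 0 child(ren)
  node 47: 1 child(ren)
  node 42: 1 child(ren)
  node 45: 0 child(ren)
Matching nodes: [31, 45]
Count of leaf nodes: 2


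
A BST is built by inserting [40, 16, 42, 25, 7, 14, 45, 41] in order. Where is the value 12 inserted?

Starting tree (level order): [40, 16, 42, 7, 25, 41, 45, None, 14]
Insertion path: 40 -> 16 -> 7 -> 14
Result: insert 12 as left child of 14
Final tree (level order): [40, 16, 42, 7, 25, 41, 45, None, 14, None, None, None, None, None, None, 12]


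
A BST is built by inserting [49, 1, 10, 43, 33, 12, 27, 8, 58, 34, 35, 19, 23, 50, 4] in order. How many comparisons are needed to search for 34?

Search path for 34: 49 -> 1 -> 10 -> 43 -> 33 -> 34
Found: True
Comparisons: 6


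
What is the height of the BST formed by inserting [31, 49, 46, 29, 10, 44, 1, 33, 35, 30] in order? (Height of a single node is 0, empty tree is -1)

Insertion order: [31, 49, 46, 29, 10, 44, 1, 33, 35, 30]
Tree (level-order array): [31, 29, 49, 10, 30, 46, None, 1, None, None, None, 44, None, None, None, 33, None, None, 35]
Compute height bottom-up (empty subtree = -1):
  height(1) = 1 + max(-1, -1) = 0
  height(10) = 1 + max(0, -1) = 1
  height(30) = 1 + max(-1, -1) = 0
  height(29) = 1 + max(1, 0) = 2
  height(35) = 1 + max(-1, -1) = 0
  height(33) = 1 + max(-1, 0) = 1
  height(44) = 1 + max(1, -1) = 2
  height(46) = 1 + max(2, -1) = 3
  height(49) = 1 + max(3, -1) = 4
  height(31) = 1 + max(2, 4) = 5
Height = 5


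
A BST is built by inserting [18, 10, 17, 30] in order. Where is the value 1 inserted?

Starting tree (level order): [18, 10, 30, None, 17]
Insertion path: 18 -> 10
Result: insert 1 as left child of 10
Final tree (level order): [18, 10, 30, 1, 17]


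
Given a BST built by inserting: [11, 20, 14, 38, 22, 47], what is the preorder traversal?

Tree insertion order: [11, 20, 14, 38, 22, 47]
Tree (level-order array): [11, None, 20, 14, 38, None, None, 22, 47]
Preorder traversal: [11, 20, 14, 38, 22, 47]


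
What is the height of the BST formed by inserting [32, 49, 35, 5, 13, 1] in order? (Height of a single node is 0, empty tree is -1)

Insertion order: [32, 49, 35, 5, 13, 1]
Tree (level-order array): [32, 5, 49, 1, 13, 35]
Compute height bottom-up (empty subtree = -1):
  height(1) = 1 + max(-1, -1) = 0
  height(13) = 1 + max(-1, -1) = 0
  height(5) = 1 + max(0, 0) = 1
  height(35) = 1 + max(-1, -1) = 0
  height(49) = 1 + max(0, -1) = 1
  height(32) = 1 + max(1, 1) = 2
Height = 2


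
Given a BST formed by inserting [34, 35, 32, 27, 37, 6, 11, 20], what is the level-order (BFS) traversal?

Tree insertion order: [34, 35, 32, 27, 37, 6, 11, 20]
Tree (level-order array): [34, 32, 35, 27, None, None, 37, 6, None, None, None, None, 11, None, 20]
BFS from the root, enqueuing left then right child of each popped node:
  queue [34] -> pop 34, enqueue [32, 35], visited so far: [34]
  queue [32, 35] -> pop 32, enqueue [27], visited so far: [34, 32]
  queue [35, 27] -> pop 35, enqueue [37], visited so far: [34, 32, 35]
  queue [27, 37] -> pop 27, enqueue [6], visited so far: [34, 32, 35, 27]
  queue [37, 6] -> pop 37, enqueue [none], visited so far: [34, 32, 35, 27, 37]
  queue [6] -> pop 6, enqueue [11], visited so far: [34, 32, 35, 27, 37, 6]
  queue [11] -> pop 11, enqueue [20], visited so far: [34, 32, 35, 27, 37, 6, 11]
  queue [20] -> pop 20, enqueue [none], visited so far: [34, 32, 35, 27, 37, 6, 11, 20]
Result: [34, 32, 35, 27, 37, 6, 11, 20]


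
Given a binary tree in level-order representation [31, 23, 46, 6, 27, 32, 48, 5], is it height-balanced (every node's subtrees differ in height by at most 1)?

Tree (level-order array): [31, 23, 46, 6, 27, 32, 48, 5]
Definition: a tree is height-balanced if, at every node, |h(left) - h(right)| <= 1 (empty subtree has height -1).
Bottom-up per-node check:
  node 5: h_left=-1, h_right=-1, diff=0 [OK], height=0
  node 6: h_left=0, h_right=-1, diff=1 [OK], height=1
  node 27: h_left=-1, h_right=-1, diff=0 [OK], height=0
  node 23: h_left=1, h_right=0, diff=1 [OK], height=2
  node 32: h_left=-1, h_right=-1, diff=0 [OK], height=0
  node 48: h_left=-1, h_right=-1, diff=0 [OK], height=0
  node 46: h_left=0, h_right=0, diff=0 [OK], height=1
  node 31: h_left=2, h_right=1, diff=1 [OK], height=3
All nodes satisfy the balance condition.
Result: Balanced


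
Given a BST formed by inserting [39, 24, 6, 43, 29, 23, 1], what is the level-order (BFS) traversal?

Tree insertion order: [39, 24, 6, 43, 29, 23, 1]
Tree (level-order array): [39, 24, 43, 6, 29, None, None, 1, 23]
BFS from the root, enqueuing left then right child of each popped node:
  queue [39] -> pop 39, enqueue [24, 43], visited so far: [39]
  queue [24, 43] -> pop 24, enqueue [6, 29], visited so far: [39, 24]
  queue [43, 6, 29] -> pop 43, enqueue [none], visited so far: [39, 24, 43]
  queue [6, 29] -> pop 6, enqueue [1, 23], visited so far: [39, 24, 43, 6]
  queue [29, 1, 23] -> pop 29, enqueue [none], visited so far: [39, 24, 43, 6, 29]
  queue [1, 23] -> pop 1, enqueue [none], visited so far: [39, 24, 43, 6, 29, 1]
  queue [23] -> pop 23, enqueue [none], visited so far: [39, 24, 43, 6, 29, 1, 23]
Result: [39, 24, 43, 6, 29, 1, 23]


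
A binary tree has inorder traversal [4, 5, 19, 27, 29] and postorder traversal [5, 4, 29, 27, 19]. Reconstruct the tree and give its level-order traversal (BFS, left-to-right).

Inorder:   [4, 5, 19, 27, 29]
Postorder: [5, 4, 29, 27, 19]
Algorithm: postorder visits root last, so walk postorder right-to-left;
each value is the root of the current inorder slice — split it at that
value, recurse on the right subtree first, then the left.
Recursive splits:
  root=19; inorder splits into left=[4, 5], right=[27, 29]
  root=27; inorder splits into left=[], right=[29]
  root=29; inorder splits into left=[], right=[]
  root=4; inorder splits into left=[], right=[5]
  root=5; inorder splits into left=[], right=[]
Reconstructed level-order: [19, 4, 27, 5, 29]


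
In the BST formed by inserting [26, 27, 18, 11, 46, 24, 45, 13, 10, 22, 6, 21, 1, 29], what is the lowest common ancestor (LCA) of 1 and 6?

Tree insertion order: [26, 27, 18, 11, 46, 24, 45, 13, 10, 22, 6, 21, 1, 29]
Tree (level-order array): [26, 18, 27, 11, 24, None, 46, 10, 13, 22, None, 45, None, 6, None, None, None, 21, None, 29, None, 1]
In a BST, the LCA of p=1, q=6 is the first node v on the
root-to-leaf path with p <= v <= q (go left if both < v, right if both > v).
Walk from root:
  at 26: both 1 and 6 < 26, go left
  at 18: both 1 and 6 < 18, go left
  at 11: both 1 and 6 < 11, go left
  at 10: both 1 and 6 < 10, go left
  at 6: 1 <= 6 <= 6, this is the LCA
LCA = 6


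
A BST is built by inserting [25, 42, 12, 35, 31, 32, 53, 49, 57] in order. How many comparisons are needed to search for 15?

Search path for 15: 25 -> 12
Found: False
Comparisons: 2


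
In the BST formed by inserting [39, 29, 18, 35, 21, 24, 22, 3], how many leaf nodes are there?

Tree built from: [39, 29, 18, 35, 21, 24, 22, 3]
Tree (level-order array): [39, 29, None, 18, 35, 3, 21, None, None, None, None, None, 24, 22]
Rule: A leaf has 0 children.
Per-node child counts:
  node 39: 1 child(ren)
  node 29: 2 child(ren)
  node 18: 2 child(ren)
  node 3: 0 child(ren)
  node 21: 1 child(ren)
  node 24: 1 child(ren)
  node 22: 0 child(ren)
  node 35: 0 child(ren)
Matching nodes: [3, 22, 35]
Count of leaf nodes: 3


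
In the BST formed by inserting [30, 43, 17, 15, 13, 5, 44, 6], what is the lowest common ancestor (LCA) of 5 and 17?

Tree insertion order: [30, 43, 17, 15, 13, 5, 44, 6]
Tree (level-order array): [30, 17, 43, 15, None, None, 44, 13, None, None, None, 5, None, None, 6]
In a BST, the LCA of p=5, q=17 is the first node v on the
root-to-leaf path with p <= v <= q (go left if both < v, right if both > v).
Walk from root:
  at 30: both 5 and 17 < 30, go left
  at 17: 5 <= 17 <= 17, this is the LCA
LCA = 17


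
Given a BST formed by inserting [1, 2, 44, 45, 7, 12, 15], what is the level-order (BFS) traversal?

Tree insertion order: [1, 2, 44, 45, 7, 12, 15]
Tree (level-order array): [1, None, 2, None, 44, 7, 45, None, 12, None, None, None, 15]
BFS from the root, enqueuing left then right child of each popped node:
  queue [1] -> pop 1, enqueue [2], visited so far: [1]
  queue [2] -> pop 2, enqueue [44], visited so far: [1, 2]
  queue [44] -> pop 44, enqueue [7, 45], visited so far: [1, 2, 44]
  queue [7, 45] -> pop 7, enqueue [12], visited so far: [1, 2, 44, 7]
  queue [45, 12] -> pop 45, enqueue [none], visited so far: [1, 2, 44, 7, 45]
  queue [12] -> pop 12, enqueue [15], visited so far: [1, 2, 44, 7, 45, 12]
  queue [15] -> pop 15, enqueue [none], visited so far: [1, 2, 44, 7, 45, 12, 15]
Result: [1, 2, 44, 7, 45, 12, 15]


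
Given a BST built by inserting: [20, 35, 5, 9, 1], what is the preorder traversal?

Tree insertion order: [20, 35, 5, 9, 1]
Tree (level-order array): [20, 5, 35, 1, 9]
Preorder traversal: [20, 5, 1, 9, 35]


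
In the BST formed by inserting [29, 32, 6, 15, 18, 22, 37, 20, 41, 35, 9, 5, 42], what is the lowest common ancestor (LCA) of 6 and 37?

Tree insertion order: [29, 32, 6, 15, 18, 22, 37, 20, 41, 35, 9, 5, 42]
Tree (level-order array): [29, 6, 32, 5, 15, None, 37, None, None, 9, 18, 35, 41, None, None, None, 22, None, None, None, 42, 20]
In a BST, the LCA of p=6, q=37 is the first node v on the
root-to-leaf path with p <= v <= q (go left if both < v, right if both > v).
Walk from root:
  at 29: 6 <= 29 <= 37, this is the LCA
LCA = 29


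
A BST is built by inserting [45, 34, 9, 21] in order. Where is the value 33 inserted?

Starting tree (level order): [45, 34, None, 9, None, None, 21]
Insertion path: 45 -> 34 -> 9 -> 21
Result: insert 33 as right child of 21
Final tree (level order): [45, 34, None, 9, None, None, 21, None, 33]


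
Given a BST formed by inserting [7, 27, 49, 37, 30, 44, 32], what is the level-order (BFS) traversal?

Tree insertion order: [7, 27, 49, 37, 30, 44, 32]
Tree (level-order array): [7, None, 27, None, 49, 37, None, 30, 44, None, 32]
BFS from the root, enqueuing left then right child of each popped node:
  queue [7] -> pop 7, enqueue [27], visited so far: [7]
  queue [27] -> pop 27, enqueue [49], visited so far: [7, 27]
  queue [49] -> pop 49, enqueue [37], visited so far: [7, 27, 49]
  queue [37] -> pop 37, enqueue [30, 44], visited so far: [7, 27, 49, 37]
  queue [30, 44] -> pop 30, enqueue [32], visited so far: [7, 27, 49, 37, 30]
  queue [44, 32] -> pop 44, enqueue [none], visited so far: [7, 27, 49, 37, 30, 44]
  queue [32] -> pop 32, enqueue [none], visited so far: [7, 27, 49, 37, 30, 44, 32]
Result: [7, 27, 49, 37, 30, 44, 32]


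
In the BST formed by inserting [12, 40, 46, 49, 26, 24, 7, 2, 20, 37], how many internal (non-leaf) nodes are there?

Tree built from: [12, 40, 46, 49, 26, 24, 7, 2, 20, 37]
Tree (level-order array): [12, 7, 40, 2, None, 26, 46, None, None, 24, 37, None, 49, 20]
Rule: An internal node has at least one child.
Per-node child counts:
  node 12: 2 child(ren)
  node 7: 1 child(ren)
  node 2: 0 child(ren)
  node 40: 2 child(ren)
  node 26: 2 child(ren)
  node 24: 1 child(ren)
  node 20: 0 child(ren)
  node 37: 0 child(ren)
  node 46: 1 child(ren)
  node 49: 0 child(ren)
Matching nodes: [12, 7, 40, 26, 24, 46]
Count of internal (non-leaf) nodes: 6


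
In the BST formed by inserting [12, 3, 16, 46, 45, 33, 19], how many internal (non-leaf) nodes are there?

Tree built from: [12, 3, 16, 46, 45, 33, 19]
Tree (level-order array): [12, 3, 16, None, None, None, 46, 45, None, 33, None, 19]
Rule: An internal node has at least one child.
Per-node child counts:
  node 12: 2 child(ren)
  node 3: 0 child(ren)
  node 16: 1 child(ren)
  node 46: 1 child(ren)
  node 45: 1 child(ren)
  node 33: 1 child(ren)
  node 19: 0 child(ren)
Matching nodes: [12, 16, 46, 45, 33]
Count of internal (non-leaf) nodes: 5


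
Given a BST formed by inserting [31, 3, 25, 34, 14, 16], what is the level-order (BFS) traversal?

Tree insertion order: [31, 3, 25, 34, 14, 16]
Tree (level-order array): [31, 3, 34, None, 25, None, None, 14, None, None, 16]
BFS from the root, enqueuing left then right child of each popped node:
  queue [31] -> pop 31, enqueue [3, 34], visited so far: [31]
  queue [3, 34] -> pop 3, enqueue [25], visited so far: [31, 3]
  queue [34, 25] -> pop 34, enqueue [none], visited so far: [31, 3, 34]
  queue [25] -> pop 25, enqueue [14], visited so far: [31, 3, 34, 25]
  queue [14] -> pop 14, enqueue [16], visited so far: [31, 3, 34, 25, 14]
  queue [16] -> pop 16, enqueue [none], visited so far: [31, 3, 34, 25, 14, 16]
Result: [31, 3, 34, 25, 14, 16]


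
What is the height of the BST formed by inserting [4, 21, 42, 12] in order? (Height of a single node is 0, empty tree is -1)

Insertion order: [4, 21, 42, 12]
Tree (level-order array): [4, None, 21, 12, 42]
Compute height bottom-up (empty subtree = -1):
  height(12) = 1 + max(-1, -1) = 0
  height(42) = 1 + max(-1, -1) = 0
  height(21) = 1 + max(0, 0) = 1
  height(4) = 1 + max(-1, 1) = 2
Height = 2


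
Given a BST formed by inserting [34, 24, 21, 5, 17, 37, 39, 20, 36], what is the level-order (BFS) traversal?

Tree insertion order: [34, 24, 21, 5, 17, 37, 39, 20, 36]
Tree (level-order array): [34, 24, 37, 21, None, 36, 39, 5, None, None, None, None, None, None, 17, None, 20]
BFS from the root, enqueuing left then right child of each popped node:
  queue [34] -> pop 34, enqueue [24, 37], visited so far: [34]
  queue [24, 37] -> pop 24, enqueue [21], visited so far: [34, 24]
  queue [37, 21] -> pop 37, enqueue [36, 39], visited so far: [34, 24, 37]
  queue [21, 36, 39] -> pop 21, enqueue [5], visited so far: [34, 24, 37, 21]
  queue [36, 39, 5] -> pop 36, enqueue [none], visited so far: [34, 24, 37, 21, 36]
  queue [39, 5] -> pop 39, enqueue [none], visited so far: [34, 24, 37, 21, 36, 39]
  queue [5] -> pop 5, enqueue [17], visited so far: [34, 24, 37, 21, 36, 39, 5]
  queue [17] -> pop 17, enqueue [20], visited so far: [34, 24, 37, 21, 36, 39, 5, 17]
  queue [20] -> pop 20, enqueue [none], visited so far: [34, 24, 37, 21, 36, 39, 5, 17, 20]
Result: [34, 24, 37, 21, 36, 39, 5, 17, 20]


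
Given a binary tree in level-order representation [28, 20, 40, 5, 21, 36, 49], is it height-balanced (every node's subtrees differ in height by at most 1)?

Tree (level-order array): [28, 20, 40, 5, 21, 36, 49]
Definition: a tree is height-balanced if, at every node, |h(left) - h(right)| <= 1 (empty subtree has height -1).
Bottom-up per-node check:
  node 5: h_left=-1, h_right=-1, diff=0 [OK], height=0
  node 21: h_left=-1, h_right=-1, diff=0 [OK], height=0
  node 20: h_left=0, h_right=0, diff=0 [OK], height=1
  node 36: h_left=-1, h_right=-1, diff=0 [OK], height=0
  node 49: h_left=-1, h_right=-1, diff=0 [OK], height=0
  node 40: h_left=0, h_right=0, diff=0 [OK], height=1
  node 28: h_left=1, h_right=1, diff=0 [OK], height=2
All nodes satisfy the balance condition.
Result: Balanced


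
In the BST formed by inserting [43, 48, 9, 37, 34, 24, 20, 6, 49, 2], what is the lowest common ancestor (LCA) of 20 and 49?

Tree insertion order: [43, 48, 9, 37, 34, 24, 20, 6, 49, 2]
Tree (level-order array): [43, 9, 48, 6, 37, None, 49, 2, None, 34, None, None, None, None, None, 24, None, 20]
In a BST, the LCA of p=20, q=49 is the first node v on the
root-to-leaf path with p <= v <= q (go left if both < v, right if both > v).
Walk from root:
  at 43: 20 <= 43 <= 49, this is the LCA
LCA = 43


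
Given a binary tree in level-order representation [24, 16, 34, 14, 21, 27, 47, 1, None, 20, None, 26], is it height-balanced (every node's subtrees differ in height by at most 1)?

Tree (level-order array): [24, 16, 34, 14, 21, 27, 47, 1, None, 20, None, 26]
Definition: a tree is height-balanced if, at every node, |h(left) - h(right)| <= 1 (empty subtree has height -1).
Bottom-up per-node check:
  node 1: h_left=-1, h_right=-1, diff=0 [OK], height=0
  node 14: h_left=0, h_right=-1, diff=1 [OK], height=1
  node 20: h_left=-1, h_right=-1, diff=0 [OK], height=0
  node 21: h_left=0, h_right=-1, diff=1 [OK], height=1
  node 16: h_left=1, h_right=1, diff=0 [OK], height=2
  node 26: h_left=-1, h_right=-1, diff=0 [OK], height=0
  node 27: h_left=0, h_right=-1, diff=1 [OK], height=1
  node 47: h_left=-1, h_right=-1, diff=0 [OK], height=0
  node 34: h_left=1, h_right=0, diff=1 [OK], height=2
  node 24: h_left=2, h_right=2, diff=0 [OK], height=3
All nodes satisfy the balance condition.
Result: Balanced


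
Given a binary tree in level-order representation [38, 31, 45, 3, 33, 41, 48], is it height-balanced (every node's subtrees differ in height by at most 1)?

Tree (level-order array): [38, 31, 45, 3, 33, 41, 48]
Definition: a tree is height-balanced if, at every node, |h(left) - h(right)| <= 1 (empty subtree has height -1).
Bottom-up per-node check:
  node 3: h_left=-1, h_right=-1, diff=0 [OK], height=0
  node 33: h_left=-1, h_right=-1, diff=0 [OK], height=0
  node 31: h_left=0, h_right=0, diff=0 [OK], height=1
  node 41: h_left=-1, h_right=-1, diff=0 [OK], height=0
  node 48: h_left=-1, h_right=-1, diff=0 [OK], height=0
  node 45: h_left=0, h_right=0, diff=0 [OK], height=1
  node 38: h_left=1, h_right=1, diff=0 [OK], height=2
All nodes satisfy the balance condition.
Result: Balanced


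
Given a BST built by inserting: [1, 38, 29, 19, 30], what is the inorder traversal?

Tree insertion order: [1, 38, 29, 19, 30]
Tree (level-order array): [1, None, 38, 29, None, 19, 30]
Inorder traversal: [1, 19, 29, 30, 38]


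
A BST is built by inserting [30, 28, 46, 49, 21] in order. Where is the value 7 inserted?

Starting tree (level order): [30, 28, 46, 21, None, None, 49]
Insertion path: 30 -> 28 -> 21
Result: insert 7 as left child of 21
Final tree (level order): [30, 28, 46, 21, None, None, 49, 7]


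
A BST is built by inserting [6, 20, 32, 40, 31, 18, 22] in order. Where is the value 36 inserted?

Starting tree (level order): [6, None, 20, 18, 32, None, None, 31, 40, 22]
Insertion path: 6 -> 20 -> 32 -> 40
Result: insert 36 as left child of 40
Final tree (level order): [6, None, 20, 18, 32, None, None, 31, 40, 22, None, 36]


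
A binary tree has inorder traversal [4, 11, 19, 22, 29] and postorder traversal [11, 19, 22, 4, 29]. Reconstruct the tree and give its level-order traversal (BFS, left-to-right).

Inorder:   [4, 11, 19, 22, 29]
Postorder: [11, 19, 22, 4, 29]
Algorithm: postorder visits root last, so walk postorder right-to-left;
each value is the root of the current inorder slice — split it at that
value, recurse on the right subtree first, then the left.
Recursive splits:
  root=29; inorder splits into left=[4, 11, 19, 22], right=[]
  root=4; inorder splits into left=[], right=[11, 19, 22]
  root=22; inorder splits into left=[11, 19], right=[]
  root=19; inorder splits into left=[11], right=[]
  root=11; inorder splits into left=[], right=[]
Reconstructed level-order: [29, 4, 22, 19, 11]


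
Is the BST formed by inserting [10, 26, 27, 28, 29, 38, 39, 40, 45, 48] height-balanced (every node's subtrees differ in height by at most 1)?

Tree (level-order array): [10, None, 26, None, 27, None, 28, None, 29, None, 38, None, 39, None, 40, None, 45, None, 48]
Definition: a tree is height-balanced if, at every node, |h(left) - h(right)| <= 1 (empty subtree has height -1).
Bottom-up per-node check:
  node 48: h_left=-1, h_right=-1, diff=0 [OK], height=0
  node 45: h_left=-1, h_right=0, diff=1 [OK], height=1
  node 40: h_left=-1, h_right=1, diff=2 [FAIL (|-1-1|=2 > 1)], height=2
  node 39: h_left=-1, h_right=2, diff=3 [FAIL (|-1-2|=3 > 1)], height=3
  node 38: h_left=-1, h_right=3, diff=4 [FAIL (|-1-3|=4 > 1)], height=4
  node 29: h_left=-1, h_right=4, diff=5 [FAIL (|-1-4|=5 > 1)], height=5
  node 28: h_left=-1, h_right=5, diff=6 [FAIL (|-1-5|=6 > 1)], height=6
  node 27: h_left=-1, h_right=6, diff=7 [FAIL (|-1-6|=7 > 1)], height=7
  node 26: h_left=-1, h_right=7, diff=8 [FAIL (|-1-7|=8 > 1)], height=8
  node 10: h_left=-1, h_right=8, diff=9 [FAIL (|-1-8|=9 > 1)], height=9
Node 40 violates the condition: |-1 - 1| = 2 > 1.
Result: Not balanced


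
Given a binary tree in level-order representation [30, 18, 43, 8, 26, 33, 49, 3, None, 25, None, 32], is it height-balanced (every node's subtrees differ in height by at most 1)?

Tree (level-order array): [30, 18, 43, 8, 26, 33, 49, 3, None, 25, None, 32]
Definition: a tree is height-balanced if, at every node, |h(left) - h(right)| <= 1 (empty subtree has height -1).
Bottom-up per-node check:
  node 3: h_left=-1, h_right=-1, diff=0 [OK], height=0
  node 8: h_left=0, h_right=-1, diff=1 [OK], height=1
  node 25: h_left=-1, h_right=-1, diff=0 [OK], height=0
  node 26: h_left=0, h_right=-1, diff=1 [OK], height=1
  node 18: h_left=1, h_right=1, diff=0 [OK], height=2
  node 32: h_left=-1, h_right=-1, diff=0 [OK], height=0
  node 33: h_left=0, h_right=-1, diff=1 [OK], height=1
  node 49: h_left=-1, h_right=-1, diff=0 [OK], height=0
  node 43: h_left=1, h_right=0, diff=1 [OK], height=2
  node 30: h_left=2, h_right=2, diff=0 [OK], height=3
All nodes satisfy the balance condition.
Result: Balanced


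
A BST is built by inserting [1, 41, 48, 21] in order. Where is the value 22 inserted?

Starting tree (level order): [1, None, 41, 21, 48]
Insertion path: 1 -> 41 -> 21
Result: insert 22 as right child of 21
Final tree (level order): [1, None, 41, 21, 48, None, 22]


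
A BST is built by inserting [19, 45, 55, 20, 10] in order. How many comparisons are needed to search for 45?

Search path for 45: 19 -> 45
Found: True
Comparisons: 2


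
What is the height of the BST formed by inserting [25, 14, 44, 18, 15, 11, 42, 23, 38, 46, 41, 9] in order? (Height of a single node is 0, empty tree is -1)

Insertion order: [25, 14, 44, 18, 15, 11, 42, 23, 38, 46, 41, 9]
Tree (level-order array): [25, 14, 44, 11, 18, 42, 46, 9, None, 15, 23, 38, None, None, None, None, None, None, None, None, None, None, 41]
Compute height bottom-up (empty subtree = -1):
  height(9) = 1 + max(-1, -1) = 0
  height(11) = 1 + max(0, -1) = 1
  height(15) = 1 + max(-1, -1) = 0
  height(23) = 1 + max(-1, -1) = 0
  height(18) = 1 + max(0, 0) = 1
  height(14) = 1 + max(1, 1) = 2
  height(41) = 1 + max(-1, -1) = 0
  height(38) = 1 + max(-1, 0) = 1
  height(42) = 1 + max(1, -1) = 2
  height(46) = 1 + max(-1, -1) = 0
  height(44) = 1 + max(2, 0) = 3
  height(25) = 1 + max(2, 3) = 4
Height = 4


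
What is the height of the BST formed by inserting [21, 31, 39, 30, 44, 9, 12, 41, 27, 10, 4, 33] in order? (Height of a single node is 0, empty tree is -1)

Insertion order: [21, 31, 39, 30, 44, 9, 12, 41, 27, 10, 4, 33]
Tree (level-order array): [21, 9, 31, 4, 12, 30, 39, None, None, 10, None, 27, None, 33, 44, None, None, None, None, None, None, 41]
Compute height bottom-up (empty subtree = -1):
  height(4) = 1 + max(-1, -1) = 0
  height(10) = 1 + max(-1, -1) = 0
  height(12) = 1 + max(0, -1) = 1
  height(9) = 1 + max(0, 1) = 2
  height(27) = 1 + max(-1, -1) = 0
  height(30) = 1 + max(0, -1) = 1
  height(33) = 1 + max(-1, -1) = 0
  height(41) = 1 + max(-1, -1) = 0
  height(44) = 1 + max(0, -1) = 1
  height(39) = 1 + max(0, 1) = 2
  height(31) = 1 + max(1, 2) = 3
  height(21) = 1 + max(2, 3) = 4
Height = 4


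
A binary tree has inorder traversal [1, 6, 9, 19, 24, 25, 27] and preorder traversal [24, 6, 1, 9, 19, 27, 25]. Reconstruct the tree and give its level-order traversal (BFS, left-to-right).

Inorder:  [1, 6, 9, 19, 24, 25, 27]
Preorder: [24, 6, 1, 9, 19, 27, 25]
Algorithm: preorder visits root first, so consume preorder in order;
for each root, split the current inorder slice at that value into
left-subtree inorder and right-subtree inorder, then recurse.
Recursive splits:
  root=24; inorder splits into left=[1, 6, 9, 19], right=[25, 27]
  root=6; inorder splits into left=[1], right=[9, 19]
  root=1; inorder splits into left=[], right=[]
  root=9; inorder splits into left=[], right=[19]
  root=19; inorder splits into left=[], right=[]
  root=27; inorder splits into left=[25], right=[]
  root=25; inorder splits into left=[], right=[]
Reconstructed level-order: [24, 6, 27, 1, 9, 25, 19]


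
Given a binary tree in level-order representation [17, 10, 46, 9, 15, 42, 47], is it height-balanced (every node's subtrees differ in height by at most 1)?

Tree (level-order array): [17, 10, 46, 9, 15, 42, 47]
Definition: a tree is height-balanced if, at every node, |h(left) - h(right)| <= 1 (empty subtree has height -1).
Bottom-up per-node check:
  node 9: h_left=-1, h_right=-1, diff=0 [OK], height=0
  node 15: h_left=-1, h_right=-1, diff=0 [OK], height=0
  node 10: h_left=0, h_right=0, diff=0 [OK], height=1
  node 42: h_left=-1, h_right=-1, diff=0 [OK], height=0
  node 47: h_left=-1, h_right=-1, diff=0 [OK], height=0
  node 46: h_left=0, h_right=0, diff=0 [OK], height=1
  node 17: h_left=1, h_right=1, diff=0 [OK], height=2
All nodes satisfy the balance condition.
Result: Balanced


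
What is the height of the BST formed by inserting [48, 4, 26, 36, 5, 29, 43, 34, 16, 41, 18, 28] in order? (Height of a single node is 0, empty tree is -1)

Insertion order: [48, 4, 26, 36, 5, 29, 43, 34, 16, 41, 18, 28]
Tree (level-order array): [48, 4, None, None, 26, 5, 36, None, 16, 29, 43, None, 18, 28, 34, 41]
Compute height bottom-up (empty subtree = -1):
  height(18) = 1 + max(-1, -1) = 0
  height(16) = 1 + max(-1, 0) = 1
  height(5) = 1 + max(-1, 1) = 2
  height(28) = 1 + max(-1, -1) = 0
  height(34) = 1 + max(-1, -1) = 0
  height(29) = 1 + max(0, 0) = 1
  height(41) = 1 + max(-1, -1) = 0
  height(43) = 1 + max(0, -1) = 1
  height(36) = 1 + max(1, 1) = 2
  height(26) = 1 + max(2, 2) = 3
  height(4) = 1 + max(-1, 3) = 4
  height(48) = 1 + max(4, -1) = 5
Height = 5


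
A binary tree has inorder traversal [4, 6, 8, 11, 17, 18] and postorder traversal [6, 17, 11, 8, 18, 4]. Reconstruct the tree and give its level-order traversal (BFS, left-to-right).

Inorder:   [4, 6, 8, 11, 17, 18]
Postorder: [6, 17, 11, 8, 18, 4]
Algorithm: postorder visits root last, so walk postorder right-to-left;
each value is the root of the current inorder slice — split it at that
value, recurse on the right subtree first, then the left.
Recursive splits:
  root=4; inorder splits into left=[], right=[6, 8, 11, 17, 18]
  root=18; inorder splits into left=[6, 8, 11, 17], right=[]
  root=8; inorder splits into left=[6], right=[11, 17]
  root=11; inorder splits into left=[], right=[17]
  root=17; inorder splits into left=[], right=[]
  root=6; inorder splits into left=[], right=[]
Reconstructed level-order: [4, 18, 8, 6, 11, 17]


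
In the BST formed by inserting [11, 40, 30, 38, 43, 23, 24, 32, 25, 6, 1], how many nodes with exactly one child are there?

Tree built from: [11, 40, 30, 38, 43, 23, 24, 32, 25, 6, 1]
Tree (level-order array): [11, 6, 40, 1, None, 30, 43, None, None, 23, 38, None, None, None, 24, 32, None, None, 25]
Rule: These are nodes with exactly 1 non-null child.
Per-node child counts:
  node 11: 2 child(ren)
  node 6: 1 child(ren)
  node 1: 0 child(ren)
  node 40: 2 child(ren)
  node 30: 2 child(ren)
  node 23: 1 child(ren)
  node 24: 1 child(ren)
  node 25: 0 child(ren)
  node 38: 1 child(ren)
  node 32: 0 child(ren)
  node 43: 0 child(ren)
Matching nodes: [6, 23, 24, 38]
Count of nodes with exactly one child: 4
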